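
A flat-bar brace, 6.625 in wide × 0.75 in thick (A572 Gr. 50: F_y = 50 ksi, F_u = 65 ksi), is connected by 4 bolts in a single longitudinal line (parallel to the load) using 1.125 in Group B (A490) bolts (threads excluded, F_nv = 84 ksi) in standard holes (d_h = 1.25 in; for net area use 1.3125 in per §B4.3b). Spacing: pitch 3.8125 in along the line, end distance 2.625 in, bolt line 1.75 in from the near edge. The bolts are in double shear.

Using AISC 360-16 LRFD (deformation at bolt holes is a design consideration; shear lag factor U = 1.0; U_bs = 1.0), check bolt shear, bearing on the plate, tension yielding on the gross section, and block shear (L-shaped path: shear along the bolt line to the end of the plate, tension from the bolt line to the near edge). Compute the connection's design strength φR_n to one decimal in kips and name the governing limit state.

223.6 kips (gross-section yield governs)

Bolt shear: A_b = π(1.125)²/4 = 0.99402 in². φR_n = 0.75 × 84 × 0.99402 × 4 × 2 = 501.0 kips.
Bearing (0.75 in plate, F_u = 65 ksi): end bolts L_c = 2.625 − 1.25/2 = 2, R_n = min(1.2×2×0.75×65, 2.4×1.125×0.75×65) = 117 kips/bolt; interior L_c = 3.8125 − 1.25 = 2.5625, R_n = 131.63 kips/bolt. φR_n = 0.75 × (1×117 + 3×131.63) = 383.9 kips.
Tension yield (gross): A_g = 6.625×0.75 = 4.9688 in². φR_n = 0.90 × 50 × 4.9688 = 223.6 kips.
Block shear: shear path 1×[2.625+3×3.8125] = 1×14.0625 in, A_gv = 10.547, A_nv = 1×(14.0625 − 3.5×1.3125)×0.75 = 7.1016 in²; tension to near edge: (1.75 − 0.5×1.3125)×0.75 = 0.82031 in². R_n = min(0.6×65×7.1016, 0.6×50×10.547) + 1.0×65×0.82031 = min(276.96, 316.41) + 53.32 = 330.28 kips. φR_n = 0.75 × 330.28 = 247.7 kips.
Governing: min(501.0, 383.9, 223.6, 247.7) = 223.6 kips → gross-section yield.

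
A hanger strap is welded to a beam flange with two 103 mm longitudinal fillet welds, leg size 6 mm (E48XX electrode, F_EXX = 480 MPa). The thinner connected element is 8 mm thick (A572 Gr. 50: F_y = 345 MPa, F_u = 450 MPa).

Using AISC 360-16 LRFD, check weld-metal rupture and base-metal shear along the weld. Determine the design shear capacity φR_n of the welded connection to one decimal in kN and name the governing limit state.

Weld metal: throat = 0.707×6 = 4.242 mm, L = 2×103 = 206 mm. φR_n = 0.75 × 0.6 × 480 × 4.242 × 206 = 188.8 kN.
Base metal shear (8 mm plate): yield φR_n = 1.0×0.6×345×8×206 = 341.1 kN; rupture φR_n = 0.75×0.6×450×8×206 = 333.7 kN; take 333.7 kN (rupture).
Governing: min(188.8, 333.7) = 188.8 kN → weld metal.

188.8 kN (weld metal governs)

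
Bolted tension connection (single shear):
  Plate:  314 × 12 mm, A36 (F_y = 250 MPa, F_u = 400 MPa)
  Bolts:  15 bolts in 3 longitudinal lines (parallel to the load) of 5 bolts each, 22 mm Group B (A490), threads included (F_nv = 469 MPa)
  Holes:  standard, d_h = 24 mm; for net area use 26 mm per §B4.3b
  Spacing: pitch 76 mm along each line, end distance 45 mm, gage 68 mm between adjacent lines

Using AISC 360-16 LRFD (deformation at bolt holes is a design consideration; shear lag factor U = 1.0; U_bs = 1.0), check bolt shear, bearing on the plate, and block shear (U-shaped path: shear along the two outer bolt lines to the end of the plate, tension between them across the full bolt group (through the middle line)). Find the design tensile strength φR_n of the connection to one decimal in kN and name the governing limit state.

1244.7 kN (block shear governs)

Bolt shear: A_b = π(22)²/4 = 380.13 mm². φR_n = 0.75 × 469 × 380.13 × 15 × 1 = 2005.7 kN.
Bearing (12 mm plate, F_u = 400 MPa): end bolts L_c = 45 − 24/2 = 33, R_n = min(1.2×33×12×400, 2.4×22×12×400) = 190.08 kN/bolt; interior L_c = 76 − 24 = 52, R_n = 253.44 kN/bolt. φR_n = 0.75 × (3×190.08 + 12×253.44) = 2708.6 kN.
Block shear: shear path 2×[45+4×76] = 2×349 mm, A_gv = 8376, A_nv = 2×(349 − 4.5×26)×12 = 5568 mm²; tension across gage: (136 − 2×26)×12 = 1008 mm². R_n = min(0.6×400×5568, 0.6×250×8376) + 1.0×400×1008 = min(1336.3, 1256.4) + 403.2 = 1659.6 kN. φR_n = 0.75 × 1659.6 = 1244.7 kN.
Governing: min(2005.7, 2708.6, 1244.7) = 1244.7 kN → block shear.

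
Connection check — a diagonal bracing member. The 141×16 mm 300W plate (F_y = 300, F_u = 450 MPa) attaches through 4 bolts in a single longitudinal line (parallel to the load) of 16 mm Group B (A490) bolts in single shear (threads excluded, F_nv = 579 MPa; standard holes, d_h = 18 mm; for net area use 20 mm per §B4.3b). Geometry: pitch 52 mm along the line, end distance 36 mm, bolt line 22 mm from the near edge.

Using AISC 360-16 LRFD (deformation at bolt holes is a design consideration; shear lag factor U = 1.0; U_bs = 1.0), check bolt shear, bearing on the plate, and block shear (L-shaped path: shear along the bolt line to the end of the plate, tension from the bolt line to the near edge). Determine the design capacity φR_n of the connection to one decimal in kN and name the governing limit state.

349.2 kN (bolt shear governs)

Bolt shear: A_b = π(16)²/4 = 201.06 mm². φR_n = 0.75 × 579 × 201.06 × 4 × 1 = 349.2 kN.
Bearing (16 mm plate, F_u = 450 MPa): end bolts L_c = 36 − 18/2 = 27, R_n = min(1.2×27×16×450, 2.4×16×16×450) = 233.28 kN/bolt; interior L_c = 52 − 18 = 34, R_n = 276.48 kN/bolt. φR_n = 0.75 × (1×233.28 + 3×276.48) = 797.0 kN.
Block shear: shear path 1×[36+3×52] = 1×192 mm, A_gv = 3072, A_nv = 1×(192 − 3.5×20)×16 = 1952 mm²; tension to near edge: (22 − 0.5×20)×16 = 192 mm². R_n = min(0.6×450×1952, 0.6×300×3072) + 1.0×450×192 = min(527.04, 552.96) + 86.4 = 613.44 kN. φR_n = 0.75 × 613.44 = 460.1 kN.
Governing: min(349.2, 797.0, 460.1) = 349.2 kN → bolt shear.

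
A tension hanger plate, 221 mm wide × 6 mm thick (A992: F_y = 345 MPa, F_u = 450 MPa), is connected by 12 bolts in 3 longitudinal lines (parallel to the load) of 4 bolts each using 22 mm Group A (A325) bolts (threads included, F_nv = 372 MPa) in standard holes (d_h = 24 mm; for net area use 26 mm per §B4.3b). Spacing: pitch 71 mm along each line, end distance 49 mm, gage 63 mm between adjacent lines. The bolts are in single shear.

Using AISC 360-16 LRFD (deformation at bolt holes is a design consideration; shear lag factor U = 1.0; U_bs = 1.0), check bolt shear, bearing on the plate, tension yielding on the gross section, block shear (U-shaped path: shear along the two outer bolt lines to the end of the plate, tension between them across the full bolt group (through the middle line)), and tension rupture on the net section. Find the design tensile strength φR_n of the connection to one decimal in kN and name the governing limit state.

289.6 kN (net-section rupture governs)

Bolt shear: A_b = π(22)²/4 = 380.13 mm². φR_n = 0.75 × 372 × 380.13 × 12 × 1 = 1272.7 kN.
Bearing (6 mm plate, F_u = 450 MPa): end bolts L_c = 49 − 24/2 = 37, R_n = min(1.2×37×6×450, 2.4×22×6×450) = 119.88 kN/bolt; interior L_c = 71 − 24 = 47, R_n = 142.56 kN/bolt. φR_n = 0.75 × (3×119.88 + 9×142.56) = 1232.0 kN.
Tension yield (gross): A_g = 221×6 = 1326 mm². φR_n = 0.90 × 345 × 1326 = 411.7 kN.
Block shear: shear path 2×[49+3×71] = 2×262 mm, A_gv = 3144, A_nv = 2×(262 − 3.5×26)×6 = 2052 mm²; tension across gage: (126 − 2×26)×6 = 444 mm². R_n = min(0.6×450×2052, 0.6×345×3144) + 1.0×450×444 = min(554.04, 650.81) + 199.8 = 753.84 kN. φR_n = 0.75 × 753.84 = 565.4 kN.
Tension rupture (net): A_n = (221 − 3×26)×6 = 858 mm² (U = 1.0, A_e = A_n). φR_n = 0.75 × 450 × 858 = 289.6 kN.
Governing: min(1272.7, 1232.0, 411.7, 565.4, 289.6) = 289.6 kN → net-section rupture.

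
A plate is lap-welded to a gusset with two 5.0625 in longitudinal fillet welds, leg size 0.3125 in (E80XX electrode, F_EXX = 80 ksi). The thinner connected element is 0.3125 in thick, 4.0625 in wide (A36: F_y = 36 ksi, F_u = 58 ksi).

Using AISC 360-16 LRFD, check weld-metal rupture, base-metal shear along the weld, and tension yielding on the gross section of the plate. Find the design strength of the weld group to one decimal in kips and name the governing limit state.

41.1 kips (gross-section yield governs)

Weld metal: throat = 0.707×0.3125 = 0.22094 in, L = 2×5.0625 = 10.125 in. φR_n = 0.75 × 0.6 × 80 × 0.22094 × 10.125 = 80.5 kips.
Base metal shear (0.3125 in plate): yield φR_n = 1.0×0.6×36×0.3125×10.125 = 68.3 kips; rupture φR_n = 0.75×0.6×58×0.3125×10.125 = 82.6 kips; take 68.3 kips (yield).
Tension yield (gross): A_g = 4.0625×0.3125 = 1.2695 in². φR_n = 0.90 × 36 × 1.2695 = 41.1 kips.
Governing: min(80.5, 68.3, 41.1) = 41.1 kips → gross-section yield.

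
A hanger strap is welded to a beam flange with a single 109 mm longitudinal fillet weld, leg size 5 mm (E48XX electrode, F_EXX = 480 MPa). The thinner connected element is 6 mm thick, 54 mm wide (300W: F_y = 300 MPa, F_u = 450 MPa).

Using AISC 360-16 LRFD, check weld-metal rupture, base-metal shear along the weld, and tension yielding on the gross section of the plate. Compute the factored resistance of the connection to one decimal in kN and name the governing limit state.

Weld metal: throat = 0.707×5 = 3.535 mm, L = 109 mm. φR_n = 0.75 × 0.6 × 480 × 3.535 × 109 = 83.2 kN.
Base metal shear (6 mm plate): yield φR_n = 1.0×0.6×300×6×109 = 117.7 kN; rupture φR_n = 0.75×0.6×450×6×109 = 132.4 kN; take 117.7 kN (yield).
Tension yield (gross): A_g = 54×6 = 324 mm². φR_n = 0.90 × 300 × 324 = 87.5 kN.
Governing: min(83.2, 117.7, 87.5) = 83.2 kN → weld metal.

83.2 kN (weld metal governs)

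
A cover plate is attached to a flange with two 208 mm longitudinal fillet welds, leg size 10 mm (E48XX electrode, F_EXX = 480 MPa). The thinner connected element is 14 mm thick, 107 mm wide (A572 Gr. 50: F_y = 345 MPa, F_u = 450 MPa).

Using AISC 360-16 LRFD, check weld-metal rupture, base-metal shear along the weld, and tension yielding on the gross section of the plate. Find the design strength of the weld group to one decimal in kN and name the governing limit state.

Weld metal: throat = 0.707×10 = 7.07 mm, L = 2×208 = 416 mm. φR_n = 0.75 × 0.6 × 480 × 7.07 × 416 = 635.3 kN.
Base metal shear (14 mm plate): yield φR_n = 1.0×0.6×345×14×416 = 1205.6 kN; rupture φR_n = 0.75×0.6×450×14×416 = 1179.4 kN; take 1179.4 kN (rupture).
Tension yield (gross): A_g = 107×14 = 1498 mm². φR_n = 0.90 × 345 × 1498 = 465.1 kN.
Governing: min(635.3, 1179.4, 465.1) = 465.1 kN → gross-section yield.

465.1 kN (gross-section yield governs)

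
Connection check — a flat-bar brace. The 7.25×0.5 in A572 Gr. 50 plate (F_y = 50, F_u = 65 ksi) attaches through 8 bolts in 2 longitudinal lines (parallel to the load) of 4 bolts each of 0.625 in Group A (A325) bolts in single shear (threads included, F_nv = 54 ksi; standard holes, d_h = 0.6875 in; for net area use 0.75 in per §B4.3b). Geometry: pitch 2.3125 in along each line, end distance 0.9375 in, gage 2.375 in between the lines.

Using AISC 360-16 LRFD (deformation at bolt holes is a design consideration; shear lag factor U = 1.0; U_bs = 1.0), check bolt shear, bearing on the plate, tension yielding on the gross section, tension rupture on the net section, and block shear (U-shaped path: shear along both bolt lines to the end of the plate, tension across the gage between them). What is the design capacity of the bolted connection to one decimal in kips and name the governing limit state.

Bolt shear: A_b = π(0.625)²/4 = 0.3068 in². φR_n = 0.75 × 54 × 0.3068 × 8 × 1 = 99.4 kips.
Bearing (0.5 in plate, F_u = 65 ksi): end bolts L_c = 0.9375 − 0.6875/2 = 0.59375, R_n = min(1.2×0.59375×0.5×65, 2.4×0.625×0.5×65) = 23.156 kips/bolt; interior L_c = 2.3125 − 0.6875 = 1.625, R_n = 48.75 kips/bolt. φR_n = 0.75 × (2×23.156 + 6×48.75) = 254.1 kips.
Tension yield (gross): A_g = 7.25×0.5 = 3.625 in². φR_n = 0.90 × 50 × 3.625 = 163.1 kips.
Tension rupture (net): A_n = (7.25 − 2×0.75)×0.5 = 2.875 in² (U = 1.0, A_e = A_n). φR_n = 0.75 × 65 × 2.875 = 140.2 kips.
Block shear: shear path 2×[0.9375+3×2.3125] = 2×7.875 in, A_gv = 7.875, A_nv = 2×(7.875 − 3.5×0.75)×0.5 = 5.25 in²; tension across gage: (2.375 − 1×0.75)×0.5 = 0.8125 in². R_n = min(0.6×65×5.25, 0.6×50×7.875) + 1.0×65×0.8125 = min(204.75, 236.25) + 52.813 = 257.56 kips. φR_n = 0.75 × 257.56 = 193.2 kips.
Governing: min(99.4, 254.1, 163.1, 140.2, 193.2) = 99.4 kips → bolt shear.

99.4 kips (bolt shear governs)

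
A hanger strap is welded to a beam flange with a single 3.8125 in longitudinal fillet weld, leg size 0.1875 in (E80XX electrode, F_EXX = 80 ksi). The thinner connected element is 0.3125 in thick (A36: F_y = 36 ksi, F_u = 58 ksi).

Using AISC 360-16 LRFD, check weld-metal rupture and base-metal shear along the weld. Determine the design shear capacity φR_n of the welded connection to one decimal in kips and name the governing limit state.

Weld metal: throat = 0.707×0.1875 = 0.13256 in, L = 3.8125 in. φR_n = 0.75 × 0.6 × 80 × 0.13256 × 3.8125 = 18.2 kips.
Base metal shear (0.3125 in plate): yield φR_n = 1.0×0.6×36×0.3125×3.8125 = 25.7 kips; rupture φR_n = 0.75×0.6×58×0.3125×3.8125 = 31.1 kips; take 25.7 kips (yield).
Governing: min(18.2, 25.7) = 18.2 kips → weld metal.

18.2 kips (weld metal governs)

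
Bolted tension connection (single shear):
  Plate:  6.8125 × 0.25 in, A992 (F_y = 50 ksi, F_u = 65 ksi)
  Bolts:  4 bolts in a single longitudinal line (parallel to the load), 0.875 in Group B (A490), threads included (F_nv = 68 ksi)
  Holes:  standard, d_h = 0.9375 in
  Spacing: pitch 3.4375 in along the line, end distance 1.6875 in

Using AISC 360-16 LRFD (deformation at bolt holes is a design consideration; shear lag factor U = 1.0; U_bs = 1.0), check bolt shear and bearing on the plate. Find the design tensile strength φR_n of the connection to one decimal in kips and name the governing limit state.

94.6 kips (bearing governs)

Bolt shear: A_b = π(0.875)²/4 = 0.60132 in². φR_n = 0.75 × 68 × 0.60132 × 4 × 1 = 122.7 kips.
Bearing (0.25 in plate, F_u = 65 ksi): end bolts L_c = 1.6875 − 0.9375/2 = 1.21875, R_n = min(1.2×1.21875×0.25×65, 2.4×0.875×0.25×65) = 23.766 kips/bolt; interior L_c = 3.4375 − 0.9375 = 2.5, R_n = 34.125 kips/bolt. φR_n = 0.75 × (1×23.766 + 3×34.125) = 94.6 kips.
Governing: min(122.7, 94.6) = 94.6 kips → bearing.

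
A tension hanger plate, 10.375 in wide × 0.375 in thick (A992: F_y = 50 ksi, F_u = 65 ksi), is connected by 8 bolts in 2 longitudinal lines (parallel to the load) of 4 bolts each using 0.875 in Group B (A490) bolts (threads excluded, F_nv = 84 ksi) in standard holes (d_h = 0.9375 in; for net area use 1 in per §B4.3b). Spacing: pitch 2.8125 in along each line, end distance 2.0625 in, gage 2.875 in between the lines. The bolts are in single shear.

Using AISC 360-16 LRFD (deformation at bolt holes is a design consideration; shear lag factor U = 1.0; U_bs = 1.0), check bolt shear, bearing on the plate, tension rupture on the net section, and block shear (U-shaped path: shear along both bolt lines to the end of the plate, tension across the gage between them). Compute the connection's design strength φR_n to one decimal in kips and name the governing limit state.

Bolt shear: A_b = π(0.875)²/4 = 0.60132 in². φR_n = 0.75 × 84 × 0.60132 × 8 × 1 = 303.1 kips.
Bearing (0.375 in plate, F_u = 65 ksi): end bolts L_c = 2.0625 − 0.9375/2 = 1.59375, R_n = min(1.2×1.59375×0.375×65, 2.4×0.875×0.375×65) = 46.617 kips/bolt; interior L_c = 2.8125 − 0.9375 = 1.875, R_n = 51.188 kips/bolt. φR_n = 0.75 × (2×46.617 + 6×51.188) = 300.3 kips.
Tension rupture (net): A_n = (10.375 − 2×1)×0.375 = 3.1406 in² (U = 1.0, A_e = A_n). φR_n = 0.75 × 65 × 3.1406 = 153.1 kips.
Block shear: shear path 2×[2.0625+3×2.8125] = 2×10.5 in, A_gv = 7.875, A_nv = 2×(10.5 − 3.5×1)×0.375 = 5.25 in²; tension across gage: (2.875 − 1×1)×0.375 = 0.70313 in². R_n = min(0.6×65×5.25, 0.6×50×7.875) + 1.0×65×0.70313 = min(204.75, 236.25) + 45.703 = 250.45 kips. φR_n = 0.75 × 250.45 = 187.8 kips.
Governing: min(303.1, 300.3, 153.1, 187.8) = 153.1 kips → net-section rupture.

153.1 kips (net-section rupture governs)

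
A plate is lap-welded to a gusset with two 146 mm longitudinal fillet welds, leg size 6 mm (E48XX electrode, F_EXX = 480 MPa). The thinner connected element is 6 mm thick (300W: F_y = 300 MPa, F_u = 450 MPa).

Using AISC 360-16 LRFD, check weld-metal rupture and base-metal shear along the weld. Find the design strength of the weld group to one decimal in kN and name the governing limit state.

Weld metal: throat = 0.707×6 = 4.242 mm, L = 2×146 = 292 mm. φR_n = 0.75 × 0.6 × 480 × 4.242 × 292 = 267.6 kN.
Base metal shear (6 mm plate): yield φR_n = 1.0×0.6×300×6×292 = 315.4 kN; rupture φR_n = 0.75×0.6×450×6×292 = 354.8 kN; take 315.4 kN (yield).
Governing: min(267.6, 315.4) = 267.6 kN → weld metal.

267.6 kN (weld metal governs)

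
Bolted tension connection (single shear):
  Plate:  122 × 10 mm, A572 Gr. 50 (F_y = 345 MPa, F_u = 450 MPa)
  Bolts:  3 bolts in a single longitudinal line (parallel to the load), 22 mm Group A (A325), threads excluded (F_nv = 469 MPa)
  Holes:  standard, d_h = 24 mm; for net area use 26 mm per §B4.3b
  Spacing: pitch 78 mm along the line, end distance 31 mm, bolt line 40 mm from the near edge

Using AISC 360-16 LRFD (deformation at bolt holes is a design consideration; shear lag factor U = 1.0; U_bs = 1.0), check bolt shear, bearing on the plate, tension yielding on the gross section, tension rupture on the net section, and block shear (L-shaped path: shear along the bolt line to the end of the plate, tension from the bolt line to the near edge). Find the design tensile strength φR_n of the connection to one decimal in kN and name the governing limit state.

Bolt shear: A_b = π(22)²/4 = 380.13 mm². φR_n = 0.75 × 469 × 380.13 × 3 × 1 = 401.1 kN.
Bearing (10 mm plate, F_u = 450 MPa): end bolts L_c = 31 − 24/2 = 19, R_n = min(1.2×19×10×450, 2.4×22×10×450) = 102.6 kN/bolt; interior L_c = 78 − 24 = 54, R_n = 237.6 kN/bolt. φR_n = 0.75 × (1×102.6 + 2×237.6) = 433.4 kN.
Tension yield (gross): A_g = 122×10 = 1220 mm². φR_n = 0.90 × 345 × 1220 = 378.8 kN.
Tension rupture (net): A_n = (122 − 1×26)×10 = 960 mm² (U = 1.0, A_e = A_n). φR_n = 0.75 × 450 × 960 = 324.0 kN.
Block shear: shear path 1×[31+2×78] = 1×187 mm, A_gv = 1870, A_nv = 1×(187 − 2.5×26)×10 = 1220 mm²; tension to near edge: (40 − 0.5×26)×10 = 270 mm². R_n = min(0.6×450×1220, 0.6×345×1870) + 1.0×450×270 = min(329.4, 387.09) + 121.5 = 450.9 kN. φR_n = 0.75 × 450.9 = 338.2 kN.
Governing: min(401.1, 433.4, 378.8, 324.0, 338.2) = 324.0 kN → net-section rupture.

324.0 kN (net-section rupture governs)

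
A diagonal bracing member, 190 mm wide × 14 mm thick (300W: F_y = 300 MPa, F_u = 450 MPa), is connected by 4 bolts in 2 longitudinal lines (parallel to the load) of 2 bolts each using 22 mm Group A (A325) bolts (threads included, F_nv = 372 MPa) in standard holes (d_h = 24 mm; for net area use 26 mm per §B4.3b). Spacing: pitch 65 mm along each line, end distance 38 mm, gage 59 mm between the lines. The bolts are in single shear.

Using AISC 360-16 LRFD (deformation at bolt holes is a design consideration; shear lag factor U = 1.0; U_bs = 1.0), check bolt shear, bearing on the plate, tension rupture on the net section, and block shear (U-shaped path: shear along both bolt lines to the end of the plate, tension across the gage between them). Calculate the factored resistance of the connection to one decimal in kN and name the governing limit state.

424.2 kN (bolt shear governs)

Bolt shear: A_b = π(22)²/4 = 380.13 mm². φR_n = 0.75 × 372 × 380.13 × 4 × 1 = 424.2 kN.
Bearing (14 mm plate, F_u = 450 MPa): end bolts L_c = 38 − 24/2 = 26, R_n = min(1.2×26×14×450, 2.4×22×14×450) = 196.56 kN/bolt; interior L_c = 65 − 24 = 41, R_n = 309.96 kN/bolt. φR_n = 0.75 × (2×196.56 + 2×309.96) = 759.8 kN.
Tension rupture (net): A_n = (190 − 2×26)×14 = 1932 mm² (U = 1.0, A_e = A_n). φR_n = 0.75 × 450 × 1932 = 652.1 kN.
Block shear: shear path 2×[38+1×65] = 2×103 mm, A_gv = 2884, A_nv = 2×(103 − 1.5×26)×14 = 1792 mm²; tension across gage: (59 − 1×26)×14 = 462 mm². R_n = min(0.6×450×1792, 0.6×300×2884) + 1.0×450×462 = min(483.84, 519.12) + 207.9 = 691.74 kN. φR_n = 0.75 × 691.74 = 518.8 kN.
Governing: min(424.2, 759.8, 652.1, 518.8) = 424.2 kN → bolt shear.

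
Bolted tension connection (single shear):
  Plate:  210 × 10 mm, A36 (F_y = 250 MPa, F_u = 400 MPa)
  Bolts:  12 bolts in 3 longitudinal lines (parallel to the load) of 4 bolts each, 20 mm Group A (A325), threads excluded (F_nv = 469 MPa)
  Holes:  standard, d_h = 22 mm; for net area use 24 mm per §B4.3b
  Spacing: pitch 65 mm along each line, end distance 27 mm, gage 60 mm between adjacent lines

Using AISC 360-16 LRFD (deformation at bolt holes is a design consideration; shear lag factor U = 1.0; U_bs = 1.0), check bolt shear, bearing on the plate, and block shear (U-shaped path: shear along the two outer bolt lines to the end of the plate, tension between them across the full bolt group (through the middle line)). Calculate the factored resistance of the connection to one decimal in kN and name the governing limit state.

Bolt shear: A_b = π(20)²/4 = 314.16 mm². φR_n = 0.75 × 469 × 314.16 × 12 × 1 = 1326.1 kN.
Bearing (10 mm plate, F_u = 400 MPa): end bolts L_c = 27 − 22/2 = 16, R_n = min(1.2×16×10×400, 2.4×20×10×400) = 76.8 kN/bolt; interior L_c = 65 − 22 = 43, R_n = 192 kN/bolt. φR_n = 0.75 × (3×76.8 + 9×192) = 1468.8 kN.
Block shear: shear path 2×[27+3×65] = 2×222 mm, A_gv = 4440, A_nv = 2×(222 − 3.5×24)×10 = 2760 mm²; tension across gage: (120 − 2×24)×10 = 720 mm². R_n = min(0.6×400×2760, 0.6×250×4440) + 1.0×400×720 = min(662.4, 666) + 288 = 950.4 kN. φR_n = 0.75 × 950.4 = 712.8 kN.
Governing: min(1326.1, 1468.8, 712.8) = 712.8 kN → block shear.

712.8 kN (block shear governs)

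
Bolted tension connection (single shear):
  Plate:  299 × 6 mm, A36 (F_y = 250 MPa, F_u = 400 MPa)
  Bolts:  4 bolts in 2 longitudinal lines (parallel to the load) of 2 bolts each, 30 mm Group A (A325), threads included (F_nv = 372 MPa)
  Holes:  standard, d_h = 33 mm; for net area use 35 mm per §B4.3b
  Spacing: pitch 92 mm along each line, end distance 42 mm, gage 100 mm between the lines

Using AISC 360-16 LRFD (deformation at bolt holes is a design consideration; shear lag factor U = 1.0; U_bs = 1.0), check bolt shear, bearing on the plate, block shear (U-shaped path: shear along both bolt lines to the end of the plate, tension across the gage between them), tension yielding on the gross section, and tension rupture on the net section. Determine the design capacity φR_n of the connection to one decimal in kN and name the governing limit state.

293.0 kN (block shear governs)

Bolt shear: A_b = π(30)²/4 = 706.86 mm². φR_n = 0.75 × 372 × 706.86 × 4 × 1 = 788.9 kN.
Bearing (6 mm plate, F_u = 400 MPa): end bolts L_c = 42 − 33/2 = 25.5, R_n = min(1.2×25.5×6×400, 2.4×30×6×400) = 73.44 kN/bolt; interior L_c = 92 − 33 = 59, R_n = 169.92 kN/bolt. φR_n = 0.75 × (2×73.44 + 2×169.92) = 365.0 kN.
Block shear: shear path 2×[42+1×92] = 2×134 mm, A_gv = 1608, A_nv = 2×(134 − 1.5×35)×6 = 978 mm²; tension across gage: (100 − 1×35)×6 = 390 mm². R_n = min(0.6×400×978, 0.6×250×1608) + 1.0×400×390 = min(234.72, 241.2) + 156 = 390.72 kN. φR_n = 0.75 × 390.72 = 293.0 kN.
Tension yield (gross): A_g = 299×6 = 1794 mm². φR_n = 0.90 × 250 × 1794 = 403.7 kN.
Tension rupture (net): A_n = (299 − 2×35)×6 = 1374 mm² (U = 1.0, A_e = A_n). φR_n = 0.75 × 400 × 1374 = 412.2 kN.
Governing: min(788.9, 365.0, 293.0, 403.7, 412.2) = 293.0 kN → block shear.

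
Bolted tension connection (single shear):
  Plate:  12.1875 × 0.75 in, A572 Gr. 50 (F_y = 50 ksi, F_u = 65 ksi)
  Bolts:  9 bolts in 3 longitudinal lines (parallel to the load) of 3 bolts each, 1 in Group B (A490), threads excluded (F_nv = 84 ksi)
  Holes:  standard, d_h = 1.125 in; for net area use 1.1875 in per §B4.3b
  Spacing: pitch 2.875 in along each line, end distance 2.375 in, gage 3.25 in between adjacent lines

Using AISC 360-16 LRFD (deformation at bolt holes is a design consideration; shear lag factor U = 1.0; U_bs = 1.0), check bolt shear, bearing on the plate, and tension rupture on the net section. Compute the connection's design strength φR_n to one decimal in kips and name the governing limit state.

315.4 kips (net-section rupture governs)

Bolt shear: A_b = π(1)²/4 = 0.7854 in². φR_n = 0.75 × 84 × 0.7854 × 9 × 1 = 445.3 kips.
Bearing (0.75 in plate, F_u = 65 ksi): end bolts L_c = 2.375 − 1.125/2 = 1.8125, R_n = min(1.2×1.8125×0.75×65, 2.4×1×0.75×65) = 106.03 kips/bolt; interior L_c = 2.875 − 1.125 = 1.75, R_n = 102.38 kips/bolt. φR_n = 0.75 × (3×106.03 + 6×102.38) = 699.3 kips.
Tension rupture (net): A_n = (12.1875 − 3×1.1875)×0.75 = 6.4688 in² (U = 1.0, A_e = A_n). φR_n = 0.75 × 65 × 6.4688 = 315.4 kips.
Governing: min(445.3, 699.3, 315.4) = 315.4 kips → net-section rupture.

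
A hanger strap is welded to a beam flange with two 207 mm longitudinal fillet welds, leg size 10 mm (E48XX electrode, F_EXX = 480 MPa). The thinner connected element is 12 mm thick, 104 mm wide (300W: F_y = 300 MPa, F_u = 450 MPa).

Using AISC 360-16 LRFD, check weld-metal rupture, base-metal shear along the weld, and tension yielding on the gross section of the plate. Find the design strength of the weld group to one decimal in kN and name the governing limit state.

Weld metal: throat = 0.707×10 = 7.07 mm, L = 2×207 = 414 mm. φR_n = 0.75 × 0.6 × 480 × 7.07 × 414 = 632.2 kN.
Base metal shear (12 mm plate): yield φR_n = 1.0×0.6×300×12×414 = 894.2 kN; rupture φR_n = 0.75×0.6×450×12×414 = 1006.0 kN; take 894.2 kN (yield).
Tension yield (gross): A_g = 104×12 = 1248 mm². φR_n = 0.90 × 300 × 1248 = 337.0 kN.
Governing: min(632.2, 894.2, 337.0) = 337.0 kN → gross-section yield.

337.0 kN (gross-section yield governs)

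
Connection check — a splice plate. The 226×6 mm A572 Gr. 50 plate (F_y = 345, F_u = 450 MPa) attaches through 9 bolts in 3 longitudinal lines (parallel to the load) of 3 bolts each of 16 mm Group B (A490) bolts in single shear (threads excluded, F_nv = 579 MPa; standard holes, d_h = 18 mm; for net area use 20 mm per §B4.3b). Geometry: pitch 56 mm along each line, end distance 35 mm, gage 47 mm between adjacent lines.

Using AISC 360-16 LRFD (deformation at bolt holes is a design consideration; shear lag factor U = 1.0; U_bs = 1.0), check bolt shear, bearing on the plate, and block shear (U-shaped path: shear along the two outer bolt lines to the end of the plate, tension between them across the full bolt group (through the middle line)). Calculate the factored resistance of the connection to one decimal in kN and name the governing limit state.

Bolt shear: A_b = π(16)²/4 = 201.06 mm². φR_n = 0.75 × 579 × 201.06 × 9 × 1 = 785.8 kN.
Bearing (6 mm plate, F_u = 450 MPa): end bolts L_c = 35 − 18/2 = 26, R_n = min(1.2×26×6×450, 2.4×16×6×450) = 84.24 kN/bolt; interior L_c = 56 − 18 = 38, R_n = 103.68 kN/bolt. φR_n = 0.75 × (3×84.24 + 6×103.68) = 656.1 kN.
Block shear: shear path 2×[35+2×56] = 2×147 mm, A_gv = 1764, A_nv = 2×(147 − 2.5×20)×6 = 1164 mm²; tension across gage: (94 − 2×20)×6 = 324 mm². R_n = min(0.6×450×1164, 0.6×345×1764) + 1.0×450×324 = min(314.28, 365.15) + 145.8 = 460.08 kN. φR_n = 0.75 × 460.08 = 345.1 kN.
Governing: min(785.8, 656.1, 345.1) = 345.1 kN → block shear.

345.1 kN (block shear governs)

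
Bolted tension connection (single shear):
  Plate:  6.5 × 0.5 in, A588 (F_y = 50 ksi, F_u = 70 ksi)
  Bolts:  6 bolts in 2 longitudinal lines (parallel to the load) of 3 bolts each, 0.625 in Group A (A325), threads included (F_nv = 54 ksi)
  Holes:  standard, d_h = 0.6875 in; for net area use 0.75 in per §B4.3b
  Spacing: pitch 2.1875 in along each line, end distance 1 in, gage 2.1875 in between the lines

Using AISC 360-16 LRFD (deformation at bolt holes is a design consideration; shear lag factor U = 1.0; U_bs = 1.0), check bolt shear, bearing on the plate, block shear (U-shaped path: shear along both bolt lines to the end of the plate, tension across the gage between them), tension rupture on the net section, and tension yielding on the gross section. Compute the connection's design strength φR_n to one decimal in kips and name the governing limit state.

Bolt shear: A_b = π(0.625)²/4 = 0.3068 in². φR_n = 0.75 × 54 × 0.3068 × 6 × 1 = 74.6 kips.
Bearing (0.5 in plate, F_u = 70 ksi): end bolts L_c = 1 − 0.6875/2 = 0.65625, R_n = min(1.2×0.65625×0.5×70, 2.4×0.625×0.5×70) = 27.563 kips/bolt; interior L_c = 2.1875 − 0.6875 = 1.5, R_n = 52.5 kips/bolt. φR_n = 0.75 × (2×27.563 + 4×52.5) = 198.8 kips.
Block shear: shear path 2×[1+2×2.1875] = 2×5.375 in, A_gv = 5.375, A_nv = 2×(5.375 − 2.5×0.75)×0.5 = 3.5 in²; tension across gage: (2.1875 − 1×0.75)×0.5 = 0.71875 in². R_n = min(0.6×70×3.5, 0.6×50×5.375) + 1.0×70×0.71875 = min(147, 161.25) + 50.313 = 197.31 kips. φR_n = 0.75 × 197.31 = 148.0 kips.
Tension rupture (net): A_n = (6.5 − 2×0.75)×0.5 = 2.5 in² (U = 1.0, A_e = A_n). φR_n = 0.75 × 70 × 2.5 = 131.3 kips.
Tension yield (gross): A_g = 6.5×0.5 = 3.25 in². φR_n = 0.90 × 50 × 3.25 = 146.3 kips.
Governing: min(74.6, 198.8, 148.0, 131.3, 146.3) = 74.6 kips → bolt shear.

74.6 kips (bolt shear governs)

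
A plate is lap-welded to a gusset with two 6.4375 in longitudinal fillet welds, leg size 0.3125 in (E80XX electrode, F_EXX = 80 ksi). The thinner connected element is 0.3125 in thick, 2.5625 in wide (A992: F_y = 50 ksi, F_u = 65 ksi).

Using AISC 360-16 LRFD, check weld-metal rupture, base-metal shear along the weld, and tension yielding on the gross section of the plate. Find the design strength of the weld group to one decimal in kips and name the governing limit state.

36.0 kips (gross-section yield governs)

Weld metal: throat = 0.707×0.3125 = 0.22094 in, L = 2×6.4375 = 12.875 in. φR_n = 0.75 × 0.6 × 80 × 0.22094 × 12.875 = 102.4 kips.
Base metal shear (0.3125 in plate): yield φR_n = 1.0×0.6×50×0.3125×12.875 = 120.7 kips; rupture φR_n = 0.75×0.6×65×0.3125×12.875 = 117.7 kips; take 117.7 kips (rupture).
Tension yield (gross): A_g = 2.5625×0.3125 = 0.80078 in². φR_n = 0.90 × 50 × 0.80078 = 36.0 kips.
Governing: min(102.4, 117.7, 36.0) = 36.0 kips → gross-section yield.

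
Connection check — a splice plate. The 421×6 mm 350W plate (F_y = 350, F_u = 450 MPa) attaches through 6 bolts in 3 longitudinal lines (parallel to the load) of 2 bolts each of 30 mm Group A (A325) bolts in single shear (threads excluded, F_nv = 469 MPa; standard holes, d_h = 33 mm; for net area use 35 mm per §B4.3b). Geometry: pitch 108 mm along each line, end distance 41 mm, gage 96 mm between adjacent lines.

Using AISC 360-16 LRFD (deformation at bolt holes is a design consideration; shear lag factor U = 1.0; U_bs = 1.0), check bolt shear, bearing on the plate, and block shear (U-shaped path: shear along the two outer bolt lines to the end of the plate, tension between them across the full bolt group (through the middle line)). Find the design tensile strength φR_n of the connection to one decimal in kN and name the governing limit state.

Bolt shear: A_b = π(30)²/4 = 706.86 mm². φR_n = 0.75 × 469 × 706.86 × 6 × 1 = 1491.8 kN.
Bearing (6 mm plate, F_u = 450 MPa): end bolts L_c = 41 − 33/2 = 24.5, R_n = min(1.2×24.5×6×450, 2.4×30×6×450) = 79.38 kN/bolt; interior L_c = 108 − 33 = 75, R_n = 194.4 kN/bolt. φR_n = 0.75 × (3×79.38 + 3×194.4) = 616.0 kN.
Block shear: shear path 2×[41+1×108] = 2×149 mm, A_gv = 1788, A_nv = 2×(149 − 1.5×35)×6 = 1158 mm²; tension across gage: (192 − 2×35)×6 = 732 mm². R_n = min(0.6×450×1158, 0.6×350×1788) + 1.0×450×732 = min(312.66, 375.48) + 329.4 = 642.06 kN. φR_n = 0.75 × 642.06 = 481.5 kN.
Governing: min(1491.8, 616.0, 481.5) = 481.5 kN → block shear.

481.5 kN (block shear governs)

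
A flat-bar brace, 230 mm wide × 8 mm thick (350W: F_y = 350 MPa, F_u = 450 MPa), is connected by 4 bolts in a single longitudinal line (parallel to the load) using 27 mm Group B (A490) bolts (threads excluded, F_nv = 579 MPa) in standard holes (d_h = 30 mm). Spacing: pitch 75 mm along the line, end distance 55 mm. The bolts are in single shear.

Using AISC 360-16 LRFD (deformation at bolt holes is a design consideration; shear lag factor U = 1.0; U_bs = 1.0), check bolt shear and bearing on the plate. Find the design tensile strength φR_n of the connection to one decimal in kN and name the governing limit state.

567.0 kN (bearing governs)

Bolt shear: A_b = π(27)²/4 = 572.56 mm². φR_n = 0.75 × 579 × 572.56 × 4 × 1 = 994.5 kN.
Bearing (8 mm plate, F_u = 450 MPa): end bolts L_c = 55 − 30/2 = 40, R_n = min(1.2×40×8×450, 2.4×27×8×450) = 172.8 kN/bolt; interior L_c = 75 − 30 = 45, R_n = 194.4 kN/bolt. φR_n = 0.75 × (1×172.8 + 3×194.4) = 567.0 kN.
Governing: min(994.5, 567.0) = 567.0 kN → bearing.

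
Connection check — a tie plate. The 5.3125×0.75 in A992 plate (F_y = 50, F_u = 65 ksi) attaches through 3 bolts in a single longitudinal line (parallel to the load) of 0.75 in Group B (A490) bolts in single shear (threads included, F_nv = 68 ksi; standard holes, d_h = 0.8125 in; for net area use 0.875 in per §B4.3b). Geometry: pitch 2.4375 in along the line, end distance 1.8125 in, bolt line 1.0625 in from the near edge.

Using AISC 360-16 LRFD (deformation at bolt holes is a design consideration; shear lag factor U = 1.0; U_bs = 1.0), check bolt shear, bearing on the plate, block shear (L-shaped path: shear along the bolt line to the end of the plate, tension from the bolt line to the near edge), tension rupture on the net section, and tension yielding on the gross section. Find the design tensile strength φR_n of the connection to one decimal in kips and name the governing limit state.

67.6 kips (bolt shear governs)

Bolt shear: A_b = π(0.75)²/4 = 0.44179 in². φR_n = 0.75 × 68 × 0.44179 × 3 × 1 = 67.6 kips.
Bearing (0.75 in plate, F_u = 65 ksi): end bolts L_c = 1.8125 − 0.8125/2 = 1.40625, R_n = min(1.2×1.40625×0.75×65, 2.4×0.75×0.75×65) = 82.266 kips/bolt; interior L_c = 2.4375 − 0.8125 = 1.625, R_n = 87.75 kips/bolt. φR_n = 0.75 × (1×82.266 + 2×87.75) = 193.3 kips.
Block shear: shear path 1×[1.8125+2×2.4375] = 1×6.6875 in, A_gv = 5.0156, A_nv = 1×(6.6875 − 2.5×0.875)×0.75 = 3.375 in²; tension to near edge: (1.0625 − 0.5×0.875)×0.75 = 0.46875 in². R_n = min(0.6×65×3.375, 0.6×50×5.0156) + 1.0×65×0.46875 = min(131.63, 150.47) + 30.469 = 162.1 kips. φR_n = 0.75 × 162.1 = 121.6 kips.
Tension rupture (net): A_n = (5.3125 − 1×0.875)×0.75 = 3.3281 in² (U = 1.0, A_e = A_n). φR_n = 0.75 × 65 × 3.3281 = 162.2 kips.
Tension yield (gross): A_g = 5.3125×0.75 = 3.9844 in². φR_n = 0.90 × 50 × 3.9844 = 179.3 kips.
Governing: min(67.6, 193.3, 121.6, 162.2, 179.3) = 67.6 kips → bolt shear.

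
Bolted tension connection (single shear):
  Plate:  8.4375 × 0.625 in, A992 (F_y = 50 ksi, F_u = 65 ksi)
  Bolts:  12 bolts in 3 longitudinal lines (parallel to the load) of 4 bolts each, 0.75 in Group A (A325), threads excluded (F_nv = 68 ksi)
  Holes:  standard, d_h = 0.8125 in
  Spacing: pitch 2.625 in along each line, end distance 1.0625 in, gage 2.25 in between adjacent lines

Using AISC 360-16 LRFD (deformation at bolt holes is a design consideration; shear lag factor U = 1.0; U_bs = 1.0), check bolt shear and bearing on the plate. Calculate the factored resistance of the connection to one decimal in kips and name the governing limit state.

Bolt shear: A_b = π(0.75)²/4 = 0.44179 in². φR_n = 0.75 × 68 × 0.44179 × 12 × 1 = 270.4 kips.
Bearing (0.625 in plate, F_u = 65 ksi): end bolts L_c = 1.0625 − 0.8125/2 = 0.65625, R_n = min(1.2×0.65625×0.625×65, 2.4×0.75×0.625×65) = 31.992 kips/bolt; interior L_c = 2.625 − 0.8125 = 1.8125, R_n = 73.125 kips/bolt. φR_n = 0.75 × (3×31.992 + 9×73.125) = 565.6 kips.
Governing: min(270.4, 565.6) = 270.4 kips → bolt shear.

270.4 kips (bolt shear governs)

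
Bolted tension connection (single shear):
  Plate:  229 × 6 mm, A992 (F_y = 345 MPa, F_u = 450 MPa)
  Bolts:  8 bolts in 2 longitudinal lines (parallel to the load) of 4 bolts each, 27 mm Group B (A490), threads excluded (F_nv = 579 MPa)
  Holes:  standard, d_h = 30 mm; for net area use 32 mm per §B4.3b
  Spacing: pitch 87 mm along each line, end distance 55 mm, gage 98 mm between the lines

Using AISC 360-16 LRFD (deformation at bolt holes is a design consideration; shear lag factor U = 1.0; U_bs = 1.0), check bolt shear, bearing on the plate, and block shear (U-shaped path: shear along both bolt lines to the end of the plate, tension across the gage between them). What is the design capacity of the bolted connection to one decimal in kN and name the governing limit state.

Bolt shear: A_b = π(27)²/4 = 572.56 mm². φR_n = 0.75 × 579 × 572.56 × 8 × 1 = 1989.1 kN.
Bearing (6 mm plate, F_u = 450 MPa): end bolts L_c = 55 − 30/2 = 40, R_n = min(1.2×40×6×450, 2.4×27×6×450) = 129.6 kN/bolt; interior L_c = 87 − 30 = 57, R_n = 174.96 kN/bolt. φR_n = 0.75 × (2×129.6 + 6×174.96) = 981.7 kN.
Block shear: shear path 2×[55+3×87] = 2×316 mm, A_gv = 3792, A_nv = 2×(316 − 3.5×32)×6 = 2448 mm²; tension across gage: (98 − 1×32)×6 = 396 mm². R_n = min(0.6×450×2448, 0.6×345×3792) + 1.0×450×396 = min(660.96, 784.94) + 178.2 = 839.16 kN. φR_n = 0.75 × 839.16 = 629.4 kN.
Governing: min(1989.1, 981.7, 629.4) = 629.4 kN → block shear.

629.4 kN (block shear governs)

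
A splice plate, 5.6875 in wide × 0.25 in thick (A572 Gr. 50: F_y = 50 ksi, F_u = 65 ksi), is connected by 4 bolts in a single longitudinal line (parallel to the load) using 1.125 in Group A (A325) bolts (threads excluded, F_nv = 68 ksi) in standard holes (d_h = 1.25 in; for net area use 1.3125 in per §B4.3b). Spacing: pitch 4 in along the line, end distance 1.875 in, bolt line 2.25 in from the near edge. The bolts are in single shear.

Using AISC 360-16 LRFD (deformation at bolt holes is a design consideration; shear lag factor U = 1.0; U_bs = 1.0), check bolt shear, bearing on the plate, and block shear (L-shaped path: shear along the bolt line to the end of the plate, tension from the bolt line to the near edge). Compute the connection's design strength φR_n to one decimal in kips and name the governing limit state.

Bolt shear: A_b = π(1.125)²/4 = 0.99402 in². φR_n = 0.75 × 68 × 0.99402 × 4 × 1 = 202.8 kips.
Bearing (0.25 in plate, F_u = 65 ksi): end bolts L_c = 1.875 − 1.25/2 = 1.25, R_n = min(1.2×1.25×0.25×65, 2.4×1.125×0.25×65) = 24.375 kips/bolt; interior L_c = 4 − 1.25 = 2.75, R_n = 43.875 kips/bolt. φR_n = 0.75 × (1×24.375 + 3×43.875) = 117.0 kips.
Block shear: shear path 1×[1.875+3×4] = 1×13.875 in, A_gv = 3.4688, A_nv = 1×(13.875 − 3.5×1.3125)×0.25 = 2.3203 in²; tension to near edge: (2.25 − 0.5×1.3125)×0.25 = 0.39844 in². R_n = min(0.6×65×2.3203, 0.6×50×3.4688) + 1.0×65×0.39844 = min(90.492, 104.06) + 25.899 = 116.39 kips. φR_n = 0.75 × 116.39 = 87.3 kips.
Governing: min(202.8, 117.0, 87.3) = 87.3 kips → block shear.

87.3 kips (block shear governs)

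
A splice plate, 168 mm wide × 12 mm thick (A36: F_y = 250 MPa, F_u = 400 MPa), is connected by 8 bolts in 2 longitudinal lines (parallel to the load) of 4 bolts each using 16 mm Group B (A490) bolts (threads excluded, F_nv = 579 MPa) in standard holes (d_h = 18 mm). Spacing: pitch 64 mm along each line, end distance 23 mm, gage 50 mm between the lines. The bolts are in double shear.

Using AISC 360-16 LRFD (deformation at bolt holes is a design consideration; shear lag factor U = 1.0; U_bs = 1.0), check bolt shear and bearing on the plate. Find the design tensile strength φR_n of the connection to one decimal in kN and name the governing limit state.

950.4 kN (bearing governs)

Bolt shear: A_b = π(16)²/4 = 201.06 mm². φR_n = 0.75 × 579 × 201.06 × 8 × 2 = 1397.0 kN.
Bearing (12 mm plate, F_u = 400 MPa): end bolts L_c = 23 − 18/2 = 14, R_n = min(1.2×14×12×400, 2.4×16×12×400) = 80.64 kN/bolt; interior L_c = 64 − 18 = 46, R_n = 184.32 kN/bolt. φR_n = 0.75 × (2×80.64 + 6×184.32) = 950.4 kN.
Governing: min(1397.0, 950.4) = 950.4 kN → bearing.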